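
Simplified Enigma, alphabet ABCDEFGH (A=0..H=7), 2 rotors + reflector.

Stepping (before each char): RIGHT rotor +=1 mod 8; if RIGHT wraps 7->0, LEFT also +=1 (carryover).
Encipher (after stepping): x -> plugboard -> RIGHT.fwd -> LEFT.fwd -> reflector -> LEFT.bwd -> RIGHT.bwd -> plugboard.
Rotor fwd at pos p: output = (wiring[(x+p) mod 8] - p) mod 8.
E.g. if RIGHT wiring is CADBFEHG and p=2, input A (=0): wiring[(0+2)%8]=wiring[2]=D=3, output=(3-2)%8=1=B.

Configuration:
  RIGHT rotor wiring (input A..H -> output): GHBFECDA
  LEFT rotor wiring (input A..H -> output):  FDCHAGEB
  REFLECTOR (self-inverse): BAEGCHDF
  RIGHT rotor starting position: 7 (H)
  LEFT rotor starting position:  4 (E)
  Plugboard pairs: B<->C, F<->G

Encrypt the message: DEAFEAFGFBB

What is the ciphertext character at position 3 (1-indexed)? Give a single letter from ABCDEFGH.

Char 1 ('D'): step: R->0, L->5 (L advanced); D->plug->D->R->F->L->F->refl->H->L'->B->R'->C->plug->B
Char 2 ('E'): step: R->1, L=5; E->plug->E->R->B->L->H->refl->F->L'->F->R'->H->plug->H
Char 3 ('A'): step: R->2, L=5; A->plug->A->R->H->L->D->refl->G->L'->E->R'->G->plug->F

F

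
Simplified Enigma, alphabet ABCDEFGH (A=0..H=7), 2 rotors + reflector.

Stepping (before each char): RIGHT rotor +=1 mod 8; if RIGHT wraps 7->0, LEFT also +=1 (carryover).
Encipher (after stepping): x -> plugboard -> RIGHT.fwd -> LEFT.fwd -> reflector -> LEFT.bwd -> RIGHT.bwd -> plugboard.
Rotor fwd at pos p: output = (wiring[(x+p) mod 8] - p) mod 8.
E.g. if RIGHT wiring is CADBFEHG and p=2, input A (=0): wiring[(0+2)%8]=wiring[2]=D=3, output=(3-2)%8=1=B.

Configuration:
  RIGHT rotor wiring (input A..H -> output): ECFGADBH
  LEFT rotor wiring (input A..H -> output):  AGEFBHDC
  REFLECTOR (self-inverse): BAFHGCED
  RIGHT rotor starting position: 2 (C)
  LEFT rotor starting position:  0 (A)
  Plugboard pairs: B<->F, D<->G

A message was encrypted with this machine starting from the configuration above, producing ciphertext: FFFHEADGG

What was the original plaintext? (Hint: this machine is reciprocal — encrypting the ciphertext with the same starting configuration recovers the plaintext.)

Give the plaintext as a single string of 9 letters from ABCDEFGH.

Char 1 ('F'): step: R->3, L=0; F->plug->B->R->F->L->H->refl->D->L'->G->R'->D->plug->G
Char 2 ('F'): step: R->4, L=0; F->plug->B->R->H->L->C->refl->F->L'->D->R'->D->plug->G
Char 3 ('F'): step: R->5, L=0; F->plug->B->R->E->L->B->refl->A->L'->A->R'->F->plug->B
Char 4 ('H'): step: R->6, L=0; H->plug->H->R->F->L->H->refl->D->L'->G->R'->C->plug->C
Char 5 ('E'): step: R->7, L=0; E->plug->E->R->H->L->C->refl->F->L'->D->R'->C->plug->C
Char 6 ('A'): step: R->0, L->1 (L advanced); A->plug->A->R->E->L->G->refl->E->L'->C->R'->B->plug->F
Char 7 ('D'): step: R->1, L=1; D->plug->G->R->G->L->B->refl->A->L'->D->R'->H->plug->H
Char 8 ('G'): step: R->2, L=1; G->plug->D->R->B->L->D->refl->H->L'->H->R'->E->plug->E
Char 9 ('G'): step: R->3, L=1; G->plug->D->R->G->L->B->refl->A->L'->D->R'->A->plug->A

Answer: GGBCCFHEA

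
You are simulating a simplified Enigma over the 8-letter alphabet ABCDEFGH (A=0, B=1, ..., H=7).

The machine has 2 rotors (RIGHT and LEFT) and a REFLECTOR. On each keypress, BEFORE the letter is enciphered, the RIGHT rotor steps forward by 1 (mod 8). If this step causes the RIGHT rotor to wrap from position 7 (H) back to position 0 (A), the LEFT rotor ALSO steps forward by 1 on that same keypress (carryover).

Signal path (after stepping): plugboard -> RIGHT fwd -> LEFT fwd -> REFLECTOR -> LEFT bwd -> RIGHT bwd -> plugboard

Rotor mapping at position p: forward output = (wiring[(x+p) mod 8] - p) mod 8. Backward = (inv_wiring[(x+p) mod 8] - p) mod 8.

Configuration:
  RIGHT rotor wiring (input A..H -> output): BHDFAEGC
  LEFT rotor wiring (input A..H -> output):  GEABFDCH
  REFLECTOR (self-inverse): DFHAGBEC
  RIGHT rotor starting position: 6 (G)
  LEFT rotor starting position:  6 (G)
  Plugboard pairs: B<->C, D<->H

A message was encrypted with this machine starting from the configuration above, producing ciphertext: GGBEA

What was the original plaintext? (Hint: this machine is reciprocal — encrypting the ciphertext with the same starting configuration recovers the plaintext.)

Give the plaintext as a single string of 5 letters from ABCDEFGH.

Char 1 ('G'): step: R->7, L=6; G->plug->G->R->F->L->D->refl->A->L'->C->R'->B->plug->C
Char 2 ('G'): step: R->0, L->7 (L advanced); G->plug->G->R->G->L->E->refl->G->L'->F->R'->D->plug->H
Char 3 ('B'): step: R->1, L=7; B->plug->C->R->E->L->C->refl->H->L'->B->R'->G->plug->G
Char 4 ('E'): step: R->2, L=7; E->plug->E->R->E->L->C->refl->H->L'->B->R'->A->plug->A
Char 5 ('A'): step: R->3, L=7; A->plug->A->R->C->L->F->refl->B->L'->D->R'->D->plug->H

Answer: CHGAH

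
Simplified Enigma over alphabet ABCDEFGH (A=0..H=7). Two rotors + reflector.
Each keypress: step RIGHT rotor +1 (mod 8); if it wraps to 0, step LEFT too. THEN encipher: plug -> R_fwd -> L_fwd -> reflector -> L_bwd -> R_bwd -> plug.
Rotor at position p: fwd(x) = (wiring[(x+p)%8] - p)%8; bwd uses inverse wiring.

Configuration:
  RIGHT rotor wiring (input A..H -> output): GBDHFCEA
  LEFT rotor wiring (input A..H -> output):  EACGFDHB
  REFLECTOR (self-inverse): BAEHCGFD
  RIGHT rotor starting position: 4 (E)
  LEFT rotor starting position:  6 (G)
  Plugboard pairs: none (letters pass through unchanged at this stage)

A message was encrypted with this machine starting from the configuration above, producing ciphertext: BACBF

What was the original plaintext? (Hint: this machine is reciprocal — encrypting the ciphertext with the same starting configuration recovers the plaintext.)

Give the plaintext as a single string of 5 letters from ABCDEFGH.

Answer: GFBED

Derivation:
Char 1 ('B'): step: R->5, L=6; B->plug->B->R->H->L->F->refl->G->L'->C->R'->G->plug->G
Char 2 ('A'): step: R->6, L=6; A->plug->A->R->G->L->H->refl->D->L'->B->R'->F->plug->F
Char 3 ('C'): step: R->7, L=6; C->plug->C->R->C->L->G->refl->F->L'->H->R'->B->plug->B
Char 4 ('B'): step: R->0, L->7 (L advanced); B->plug->B->R->B->L->F->refl->G->L'->F->R'->E->plug->E
Char 5 ('F'): step: R->1, L=7; F->plug->F->R->D->L->D->refl->H->L'->E->R'->D->plug->D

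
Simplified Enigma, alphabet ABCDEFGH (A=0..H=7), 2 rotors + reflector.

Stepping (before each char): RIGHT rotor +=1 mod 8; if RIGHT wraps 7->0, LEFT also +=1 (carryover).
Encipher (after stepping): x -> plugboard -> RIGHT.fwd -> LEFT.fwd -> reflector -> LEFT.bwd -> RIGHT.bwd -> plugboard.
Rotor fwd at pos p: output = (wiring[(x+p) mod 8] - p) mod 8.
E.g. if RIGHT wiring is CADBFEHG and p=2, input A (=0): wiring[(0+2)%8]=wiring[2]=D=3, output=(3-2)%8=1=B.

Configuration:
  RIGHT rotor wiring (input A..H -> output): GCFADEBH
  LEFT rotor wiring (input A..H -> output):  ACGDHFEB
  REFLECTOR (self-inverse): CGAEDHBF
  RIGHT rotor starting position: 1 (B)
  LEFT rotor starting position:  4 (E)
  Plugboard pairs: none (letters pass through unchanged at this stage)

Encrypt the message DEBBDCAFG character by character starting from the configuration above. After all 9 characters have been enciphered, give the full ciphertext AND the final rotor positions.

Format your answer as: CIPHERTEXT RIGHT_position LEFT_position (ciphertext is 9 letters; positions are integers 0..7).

Char 1 ('D'): step: R->2, L=4; D->plug->D->R->C->L->A->refl->C->L'->G->R'->B->plug->B
Char 2 ('E'): step: R->3, L=4; E->plug->E->R->E->L->E->refl->D->L'->A->R'->B->plug->B
Char 3 ('B'): step: R->4, L=4; B->plug->B->R->A->L->D->refl->E->L'->E->R'->H->plug->H
Char 4 ('B'): step: R->5, L=4; B->plug->B->R->E->L->E->refl->D->L'->A->R'->F->plug->F
Char 5 ('D'): step: R->6, L=4; D->plug->D->R->E->L->E->refl->D->L'->A->R'->C->plug->C
Char 6 ('C'): step: R->7, L=4; C->plug->C->R->D->L->F->refl->H->L'->H->R'->B->plug->B
Char 7 ('A'): step: R->0, L->5 (L advanced); A->plug->A->R->G->L->G->refl->B->L'->F->R'->C->plug->C
Char 8 ('F'): step: R->1, L=5; F->plug->F->R->A->L->A->refl->C->L'->H->R'->C->plug->C
Char 9 ('G'): step: R->2, L=5; G->plug->G->R->E->L->F->refl->H->L'->B->R'->C->plug->C
Final: ciphertext=BBHFCBCCC, RIGHT=2, LEFT=5

Answer: BBHFCBCCC 2 5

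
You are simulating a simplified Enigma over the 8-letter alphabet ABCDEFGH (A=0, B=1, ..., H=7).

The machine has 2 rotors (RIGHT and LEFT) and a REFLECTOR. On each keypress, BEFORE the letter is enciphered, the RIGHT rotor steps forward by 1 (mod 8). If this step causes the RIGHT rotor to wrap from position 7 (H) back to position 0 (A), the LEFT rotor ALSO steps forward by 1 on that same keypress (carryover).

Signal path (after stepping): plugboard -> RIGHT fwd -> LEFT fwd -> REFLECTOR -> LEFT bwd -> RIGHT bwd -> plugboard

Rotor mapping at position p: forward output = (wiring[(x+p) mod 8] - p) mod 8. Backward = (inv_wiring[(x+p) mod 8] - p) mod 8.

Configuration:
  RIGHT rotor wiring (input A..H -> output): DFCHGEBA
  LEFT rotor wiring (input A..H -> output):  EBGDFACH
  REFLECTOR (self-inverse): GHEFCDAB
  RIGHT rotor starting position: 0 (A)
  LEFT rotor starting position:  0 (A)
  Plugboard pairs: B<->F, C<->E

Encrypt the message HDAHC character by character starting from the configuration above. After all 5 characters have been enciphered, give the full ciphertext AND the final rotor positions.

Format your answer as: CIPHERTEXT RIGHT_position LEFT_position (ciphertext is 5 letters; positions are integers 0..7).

Char 1 ('H'): step: R->1, L=0; H->plug->H->R->C->L->G->refl->A->L'->F->R'->D->plug->D
Char 2 ('D'): step: R->2, L=0; D->plug->D->R->C->L->G->refl->A->L'->F->R'->B->plug->F
Char 3 ('A'): step: R->3, L=0; A->plug->A->R->E->L->F->refl->D->L'->D->R'->B->plug->F
Char 4 ('H'): step: R->4, L=0; H->plug->H->R->D->L->D->refl->F->L'->E->R'->D->plug->D
Char 5 ('C'): step: R->5, L=0; C->plug->E->R->A->L->E->refl->C->L'->G->R'->D->plug->D
Final: ciphertext=DFFDD, RIGHT=5, LEFT=0

Answer: DFFDD 5 0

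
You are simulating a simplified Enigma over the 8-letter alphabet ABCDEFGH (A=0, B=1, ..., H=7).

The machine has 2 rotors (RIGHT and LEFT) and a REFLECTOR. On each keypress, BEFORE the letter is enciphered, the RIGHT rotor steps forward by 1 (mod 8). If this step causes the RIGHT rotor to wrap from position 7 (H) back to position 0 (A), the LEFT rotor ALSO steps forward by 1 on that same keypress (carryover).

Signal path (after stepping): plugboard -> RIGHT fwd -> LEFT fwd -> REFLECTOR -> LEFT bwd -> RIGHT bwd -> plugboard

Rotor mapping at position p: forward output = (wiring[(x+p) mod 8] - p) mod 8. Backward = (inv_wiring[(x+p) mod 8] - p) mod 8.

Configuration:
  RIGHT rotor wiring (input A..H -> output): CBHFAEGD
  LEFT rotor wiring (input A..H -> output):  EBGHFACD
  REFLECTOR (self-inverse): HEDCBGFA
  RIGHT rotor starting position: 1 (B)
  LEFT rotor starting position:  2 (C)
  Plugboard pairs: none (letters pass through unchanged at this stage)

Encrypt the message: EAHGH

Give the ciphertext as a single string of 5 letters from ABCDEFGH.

Char 1 ('E'): step: R->2, L=2; E->plug->E->R->E->L->A->refl->H->L'->H->R'->H->plug->H
Char 2 ('A'): step: R->3, L=2; A->plug->A->R->C->L->D->refl->C->L'->G->R'->G->plug->G
Char 3 ('H'): step: R->4, L=2; H->plug->H->R->B->L->F->refl->G->L'->D->R'->G->plug->G
Char 4 ('G'): step: R->5, L=2; G->plug->G->R->A->L->E->refl->B->L'->F->R'->D->plug->D
Char 5 ('H'): step: R->6, L=2; H->plug->H->R->G->L->C->refl->D->L'->C->R'->G->plug->G

Answer: HGGDG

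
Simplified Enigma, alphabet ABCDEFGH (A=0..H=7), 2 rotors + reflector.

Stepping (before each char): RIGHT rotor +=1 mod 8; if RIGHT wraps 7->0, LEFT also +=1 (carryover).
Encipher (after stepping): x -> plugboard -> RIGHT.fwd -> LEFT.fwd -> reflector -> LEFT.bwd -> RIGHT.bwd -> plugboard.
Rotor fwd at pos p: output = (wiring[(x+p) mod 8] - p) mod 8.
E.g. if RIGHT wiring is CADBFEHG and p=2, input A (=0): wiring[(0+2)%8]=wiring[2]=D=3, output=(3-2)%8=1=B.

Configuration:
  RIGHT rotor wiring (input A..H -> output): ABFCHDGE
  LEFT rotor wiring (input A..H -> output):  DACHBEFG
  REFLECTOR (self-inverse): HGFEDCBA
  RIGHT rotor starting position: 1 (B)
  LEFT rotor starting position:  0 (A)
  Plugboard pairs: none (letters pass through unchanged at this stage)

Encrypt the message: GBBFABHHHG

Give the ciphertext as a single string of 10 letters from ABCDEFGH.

Char 1 ('G'): step: R->2, L=0; G->plug->G->R->G->L->F->refl->C->L'->C->R'->F->plug->F
Char 2 ('B'): step: R->3, L=0; B->plug->B->R->E->L->B->refl->G->L'->H->R'->A->plug->A
Char 3 ('B'): step: R->4, L=0; B->plug->B->R->H->L->G->refl->B->L'->E->R'->E->plug->E
Char 4 ('F'): step: R->5, L=0; F->plug->F->R->A->L->D->refl->E->L'->F->R'->G->plug->G
Char 5 ('A'): step: R->6, L=0; A->plug->A->R->A->L->D->refl->E->L'->F->R'->H->plug->H
Char 6 ('B'): step: R->7, L=0; B->plug->B->R->B->L->A->refl->H->L'->D->R'->E->plug->E
Char 7 ('H'): step: R->0, L->1 (L advanced); H->plug->H->R->E->L->D->refl->E->L'->F->R'->C->plug->C
Char 8 ('H'): step: R->1, L=1; H->plug->H->R->H->L->C->refl->F->L'->G->R'->D->plug->D
Char 9 ('H'): step: R->2, L=1; H->plug->H->R->H->L->C->refl->F->L'->G->R'->G->plug->G
Char 10 ('G'): step: R->3, L=1; G->plug->G->R->G->L->F->refl->C->L'->H->R'->A->plug->A

Answer: FAEGHECDGA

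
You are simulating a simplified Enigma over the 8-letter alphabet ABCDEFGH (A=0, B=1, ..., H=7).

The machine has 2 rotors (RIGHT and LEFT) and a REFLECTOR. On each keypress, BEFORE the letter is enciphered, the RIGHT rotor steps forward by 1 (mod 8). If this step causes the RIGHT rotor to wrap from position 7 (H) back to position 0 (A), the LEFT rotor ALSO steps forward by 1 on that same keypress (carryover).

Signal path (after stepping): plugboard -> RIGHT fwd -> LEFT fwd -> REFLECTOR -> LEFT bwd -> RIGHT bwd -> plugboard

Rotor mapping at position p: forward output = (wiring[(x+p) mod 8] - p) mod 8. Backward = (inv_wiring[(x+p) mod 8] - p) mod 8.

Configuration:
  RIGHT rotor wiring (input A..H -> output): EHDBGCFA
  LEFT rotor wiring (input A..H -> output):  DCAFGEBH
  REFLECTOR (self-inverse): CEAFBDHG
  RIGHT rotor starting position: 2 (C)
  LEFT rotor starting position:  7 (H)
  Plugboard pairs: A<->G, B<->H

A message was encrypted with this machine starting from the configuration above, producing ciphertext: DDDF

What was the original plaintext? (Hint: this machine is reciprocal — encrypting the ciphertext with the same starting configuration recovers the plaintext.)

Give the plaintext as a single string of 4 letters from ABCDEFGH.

Answer: GBHD

Derivation:
Char 1 ('D'): step: R->3, L=7; D->plug->D->R->C->L->D->refl->F->L'->G->R'->A->plug->G
Char 2 ('D'): step: R->4, L=7; D->plug->D->R->E->L->G->refl->H->L'->F->R'->H->plug->B
Char 3 ('D'): step: R->5, L=7; D->plug->D->R->H->L->C->refl->A->L'->A->R'->B->plug->H
Char 4 ('F'): step: R->6, L=7; F->plug->F->R->D->L->B->refl->E->L'->B->R'->D->plug->D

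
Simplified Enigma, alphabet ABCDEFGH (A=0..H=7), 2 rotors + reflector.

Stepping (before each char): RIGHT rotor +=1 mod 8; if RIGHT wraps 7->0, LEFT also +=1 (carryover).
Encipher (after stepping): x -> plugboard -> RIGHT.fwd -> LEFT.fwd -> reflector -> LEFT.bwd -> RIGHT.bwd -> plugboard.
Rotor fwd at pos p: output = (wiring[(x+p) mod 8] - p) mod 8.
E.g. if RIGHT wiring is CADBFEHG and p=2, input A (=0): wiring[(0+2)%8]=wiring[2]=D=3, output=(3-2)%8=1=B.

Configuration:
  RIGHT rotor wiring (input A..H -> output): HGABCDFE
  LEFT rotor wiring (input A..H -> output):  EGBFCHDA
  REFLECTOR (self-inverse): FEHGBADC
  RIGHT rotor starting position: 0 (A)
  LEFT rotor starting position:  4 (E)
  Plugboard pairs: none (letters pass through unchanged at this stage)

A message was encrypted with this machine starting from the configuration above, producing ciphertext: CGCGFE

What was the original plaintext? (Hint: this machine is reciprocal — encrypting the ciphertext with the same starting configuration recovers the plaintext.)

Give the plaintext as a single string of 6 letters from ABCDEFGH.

Answer: DFEACH

Derivation:
Char 1 ('C'): step: R->1, L=4; C->plug->C->R->A->L->G->refl->D->L'->B->R'->D->plug->D
Char 2 ('G'): step: R->2, L=4; G->plug->G->R->F->L->C->refl->H->L'->C->R'->F->plug->F
Char 3 ('C'): step: R->3, L=4; C->plug->C->R->A->L->G->refl->D->L'->B->R'->E->plug->E
Char 4 ('G'): step: R->4, L=4; G->plug->G->R->E->L->A->refl->F->L'->G->R'->A->plug->A
Char 5 ('F'): step: R->5, L=4; F->plug->F->R->D->L->E->refl->B->L'->H->R'->C->plug->C
Char 6 ('E'): step: R->6, L=4; E->plug->E->R->C->L->H->refl->C->L'->F->R'->H->plug->H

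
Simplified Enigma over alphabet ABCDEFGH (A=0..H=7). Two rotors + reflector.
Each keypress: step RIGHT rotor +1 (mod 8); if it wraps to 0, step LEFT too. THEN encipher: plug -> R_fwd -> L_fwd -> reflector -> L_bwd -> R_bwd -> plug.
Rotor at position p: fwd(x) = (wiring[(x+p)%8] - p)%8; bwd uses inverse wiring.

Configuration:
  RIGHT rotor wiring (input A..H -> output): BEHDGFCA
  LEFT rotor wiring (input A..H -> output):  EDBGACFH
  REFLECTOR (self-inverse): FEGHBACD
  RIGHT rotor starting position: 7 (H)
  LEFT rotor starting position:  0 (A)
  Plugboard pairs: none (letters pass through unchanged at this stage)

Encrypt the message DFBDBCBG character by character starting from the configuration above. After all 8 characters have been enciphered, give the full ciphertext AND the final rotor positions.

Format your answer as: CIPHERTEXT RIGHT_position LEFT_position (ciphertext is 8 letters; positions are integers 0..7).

Answer: CCHBAEED 7 1

Derivation:
Char 1 ('D'): step: R->0, L->1 (L advanced); D->plug->D->R->D->L->H->refl->D->L'->H->R'->C->plug->C
Char 2 ('F'): step: R->1, L=1; F->plug->F->R->B->L->A->refl->F->L'->C->R'->C->plug->C
Char 3 ('B'): step: R->2, L=1; B->plug->B->R->B->L->A->refl->F->L'->C->R'->H->plug->H
Char 4 ('D'): step: R->3, L=1; D->plug->D->R->H->L->D->refl->H->L'->D->R'->B->plug->B
Char 5 ('B'): step: R->4, L=1; B->plug->B->R->B->L->A->refl->F->L'->C->R'->A->plug->A
Char 6 ('C'): step: R->5, L=1; C->plug->C->R->D->L->H->refl->D->L'->H->R'->E->plug->E
Char 7 ('B'): step: R->6, L=1; B->plug->B->R->C->L->F->refl->A->L'->B->R'->E->plug->E
Char 8 ('G'): step: R->7, L=1; G->plug->G->R->G->L->G->refl->C->L'->A->R'->D->plug->D
Final: ciphertext=CCHBAEED, RIGHT=7, LEFT=1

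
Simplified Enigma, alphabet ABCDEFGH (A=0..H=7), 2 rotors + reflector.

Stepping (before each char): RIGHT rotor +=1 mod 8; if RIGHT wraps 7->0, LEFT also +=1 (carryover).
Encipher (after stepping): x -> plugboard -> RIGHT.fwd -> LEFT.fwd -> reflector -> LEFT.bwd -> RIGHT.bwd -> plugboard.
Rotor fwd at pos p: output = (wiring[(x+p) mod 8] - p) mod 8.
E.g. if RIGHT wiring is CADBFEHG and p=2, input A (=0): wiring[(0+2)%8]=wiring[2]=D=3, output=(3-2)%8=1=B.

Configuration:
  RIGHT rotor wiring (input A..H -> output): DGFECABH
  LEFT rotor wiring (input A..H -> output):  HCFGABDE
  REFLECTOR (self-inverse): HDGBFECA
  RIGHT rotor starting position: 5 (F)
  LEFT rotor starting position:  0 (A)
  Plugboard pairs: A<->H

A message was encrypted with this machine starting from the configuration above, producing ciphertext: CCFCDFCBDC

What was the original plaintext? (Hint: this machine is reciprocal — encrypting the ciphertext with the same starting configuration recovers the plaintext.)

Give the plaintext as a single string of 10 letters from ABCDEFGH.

Char 1 ('C'): step: R->6, L=0; C->plug->C->R->F->L->B->refl->D->L'->G->R'->F->plug->F
Char 2 ('C'): step: R->7, L=0; C->plug->C->R->H->L->E->refl->F->L'->C->R'->H->plug->A
Char 3 ('F'): step: R->0, L->1 (L advanced); F->plug->F->R->A->L->B->refl->D->L'->G->R'->B->plug->B
Char 4 ('C'): step: R->1, L=1; C->plug->C->R->D->L->H->refl->A->L'->E->R'->B->plug->B
Char 5 ('D'): step: R->2, L=1; D->plug->D->R->G->L->D->refl->B->L'->A->R'->C->plug->C
Char 6 ('F'): step: R->3, L=1; F->plug->F->R->A->L->B->refl->D->L'->G->R'->D->plug->D
Char 7 ('C'): step: R->4, L=1; C->plug->C->R->F->L->C->refl->G->L'->H->R'->E->plug->E
Char 8 ('B'): step: R->5, L=1; B->plug->B->R->E->L->A->refl->H->L'->D->R'->A->plug->H
Char 9 ('D'): step: R->6, L=1; D->plug->D->R->A->L->B->refl->D->L'->G->R'->F->plug->F
Char 10 ('C'): step: R->7, L=1; C->plug->C->R->H->L->G->refl->C->L'->F->R'->E->plug->E

Answer: FABBCDEHFE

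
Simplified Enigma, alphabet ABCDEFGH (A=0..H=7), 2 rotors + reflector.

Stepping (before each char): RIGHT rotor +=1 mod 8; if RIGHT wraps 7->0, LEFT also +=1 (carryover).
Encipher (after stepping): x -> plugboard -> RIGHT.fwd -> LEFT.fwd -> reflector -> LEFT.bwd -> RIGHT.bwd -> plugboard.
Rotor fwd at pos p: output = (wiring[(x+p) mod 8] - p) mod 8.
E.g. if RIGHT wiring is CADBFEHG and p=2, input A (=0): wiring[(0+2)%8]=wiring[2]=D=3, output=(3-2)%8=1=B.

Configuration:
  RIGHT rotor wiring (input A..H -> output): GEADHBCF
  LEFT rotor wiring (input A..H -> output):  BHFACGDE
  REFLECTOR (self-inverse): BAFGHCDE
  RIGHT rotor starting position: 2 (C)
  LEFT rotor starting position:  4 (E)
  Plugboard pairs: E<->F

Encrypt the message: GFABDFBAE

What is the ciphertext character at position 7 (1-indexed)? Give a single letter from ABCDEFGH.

Char 1 ('G'): step: R->3, L=4; G->plug->G->R->B->L->C->refl->F->L'->E->R'->B->plug->B
Char 2 ('F'): step: R->4, L=4; F->plug->E->R->C->L->H->refl->E->L'->H->R'->H->plug->H
Char 3 ('A'): step: R->5, L=4; A->plug->A->R->E->L->F->refl->C->L'->B->R'->D->plug->D
Char 4 ('B'): step: R->6, L=4; B->plug->B->R->H->L->E->refl->H->L'->C->R'->E->plug->F
Char 5 ('D'): step: R->7, L=4; D->plug->D->R->B->L->C->refl->F->L'->E->R'->E->plug->F
Char 6 ('F'): step: R->0, L->5 (L advanced); F->plug->E->R->H->L->F->refl->C->L'->E->R'->B->plug->B
Char 7 ('B'): step: R->1, L=5; B->plug->B->R->H->L->F->refl->C->L'->E->R'->G->plug->G

G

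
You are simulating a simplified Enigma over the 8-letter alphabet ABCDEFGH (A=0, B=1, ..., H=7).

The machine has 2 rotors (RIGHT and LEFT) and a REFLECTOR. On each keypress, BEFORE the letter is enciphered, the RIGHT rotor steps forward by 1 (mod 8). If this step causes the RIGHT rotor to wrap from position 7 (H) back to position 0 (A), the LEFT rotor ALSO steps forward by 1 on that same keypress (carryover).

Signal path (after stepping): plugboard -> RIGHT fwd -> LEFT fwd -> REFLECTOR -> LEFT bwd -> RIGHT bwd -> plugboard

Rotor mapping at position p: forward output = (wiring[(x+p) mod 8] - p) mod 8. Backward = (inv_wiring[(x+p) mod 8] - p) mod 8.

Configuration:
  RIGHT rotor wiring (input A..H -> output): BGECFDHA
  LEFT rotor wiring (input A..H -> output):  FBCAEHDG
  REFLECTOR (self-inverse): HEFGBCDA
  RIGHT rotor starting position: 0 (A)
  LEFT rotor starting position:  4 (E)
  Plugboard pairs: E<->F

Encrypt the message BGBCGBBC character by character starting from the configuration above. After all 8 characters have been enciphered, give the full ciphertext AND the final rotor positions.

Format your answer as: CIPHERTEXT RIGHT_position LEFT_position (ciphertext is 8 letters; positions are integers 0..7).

Answer: AHCFCDHD 0 5

Derivation:
Char 1 ('B'): step: R->1, L=4; B->plug->B->R->D->L->C->refl->F->L'->F->R'->A->plug->A
Char 2 ('G'): step: R->2, L=4; G->plug->G->R->H->L->E->refl->B->L'->E->R'->H->plug->H
Char 3 ('B'): step: R->3, L=4; B->plug->B->R->C->L->H->refl->A->L'->A->R'->C->plug->C
Char 4 ('C'): step: R->4, L=4; C->plug->C->R->D->L->C->refl->F->L'->F->R'->E->plug->F
Char 5 ('G'): step: R->5, L=4; G->plug->G->R->F->L->F->refl->C->L'->D->R'->C->plug->C
Char 6 ('B'): step: R->6, L=4; B->plug->B->R->C->L->H->refl->A->L'->A->R'->D->plug->D
Char 7 ('B'): step: R->7, L=4; B->plug->B->R->C->L->H->refl->A->L'->A->R'->H->plug->H
Char 8 ('C'): step: R->0, L->5 (L advanced); C->plug->C->R->E->L->E->refl->B->L'->C->R'->D->plug->D
Final: ciphertext=AHCFCDHD, RIGHT=0, LEFT=5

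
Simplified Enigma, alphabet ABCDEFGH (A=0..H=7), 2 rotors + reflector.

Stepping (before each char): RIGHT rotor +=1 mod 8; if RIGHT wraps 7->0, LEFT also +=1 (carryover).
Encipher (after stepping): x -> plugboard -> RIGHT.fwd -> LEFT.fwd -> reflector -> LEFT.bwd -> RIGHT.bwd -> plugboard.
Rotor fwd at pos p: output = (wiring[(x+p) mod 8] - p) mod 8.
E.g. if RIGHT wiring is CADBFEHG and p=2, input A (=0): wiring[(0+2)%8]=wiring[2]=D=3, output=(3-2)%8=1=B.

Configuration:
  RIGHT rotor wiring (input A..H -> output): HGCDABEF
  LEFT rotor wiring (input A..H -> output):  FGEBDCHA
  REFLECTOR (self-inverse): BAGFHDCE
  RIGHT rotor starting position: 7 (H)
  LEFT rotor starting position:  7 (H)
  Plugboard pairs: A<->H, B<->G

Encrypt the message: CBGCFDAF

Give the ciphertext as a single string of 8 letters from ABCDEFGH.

Answer: GEBEBBGA

Derivation:
Char 1 ('C'): step: R->0, L->0 (L advanced); C->plug->C->R->C->L->E->refl->H->L'->G->R'->B->plug->G
Char 2 ('B'): step: R->1, L=0; B->plug->G->R->E->L->D->refl->F->L'->A->R'->E->plug->E
Char 3 ('G'): step: R->2, L=0; G->plug->B->R->B->L->G->refl->C->L'->F->R'->G->plug->B
Char 4 ('C'): step: R->3, L=0; C->plug->C->R->G->L->H->refl->E->L'->C->R'->E->plug->E
Char 5 ('F'): step: R->4, L=0; F->plug->F->R->C->L->E->refl->H->L'->G->R'->G->plug->B
Char 6 ('D'): step: R->5, L=0; D->plug->D->R->C->L->E->refl->H->L'->G->R'->G->plug->B
Char 7 ('A'): step: R->6, L=0; A->plug->H->R->D->L->B->refl->A->L'->H->R'->B->plug->G
Char 8 ('F'): step: R->7, L=0; F->plug->F->R->B->L->G->refl->C->L'->F->R'->H->plug->A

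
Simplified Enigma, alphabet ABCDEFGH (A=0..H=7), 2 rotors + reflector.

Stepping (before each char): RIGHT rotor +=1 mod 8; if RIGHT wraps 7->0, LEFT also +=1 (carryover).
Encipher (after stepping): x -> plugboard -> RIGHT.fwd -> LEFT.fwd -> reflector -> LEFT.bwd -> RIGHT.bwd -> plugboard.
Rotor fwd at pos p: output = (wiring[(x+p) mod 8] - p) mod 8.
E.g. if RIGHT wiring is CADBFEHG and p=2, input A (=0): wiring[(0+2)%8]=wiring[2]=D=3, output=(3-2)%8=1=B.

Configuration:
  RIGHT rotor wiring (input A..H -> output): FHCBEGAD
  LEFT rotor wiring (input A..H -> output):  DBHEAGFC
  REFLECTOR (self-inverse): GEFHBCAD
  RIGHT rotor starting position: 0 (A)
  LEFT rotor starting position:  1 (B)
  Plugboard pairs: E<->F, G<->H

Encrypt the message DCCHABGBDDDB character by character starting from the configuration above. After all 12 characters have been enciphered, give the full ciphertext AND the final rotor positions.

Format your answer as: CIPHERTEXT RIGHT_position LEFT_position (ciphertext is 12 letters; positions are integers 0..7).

Char 1 ('D'): step: R->1, L=1; D->plug->D->R->D->L->H->refl->D->L'->C->R'->G->plug->H
Char 2 ('C'): step: R->2, L=1; C->plug->C->R->C->L->D->refl->H->L'->D->R'->G->plug->H
Char 3 ('C'): step: R->3, L=1; C->plug->C->R->D->L->H->refl->D->L'->C->R'->F->plug->E
Char 4 ('H'): step: R->4, L=1; H->plug->G->R->G->L->B->refl->E->L'->F->R'->H->plug->G
Char 5 ('A'): step: R->5, L=1; A->plug->A->R->B->L->G->refl->A->L'->A->R'->D->plug->D
Char 6 ('B'): step: R->6, L=1; B->plug->B->R->F->L->E->refl->B->L'->G->R'->G->plug->H
Char 7 ('G'): step: R->7, L=1; G->plug->H->R->B->L->G->refl->A->L'->A->R'->C->plug->C
Char 8 ('B'): step: R->0, L->2 (L advanced); B->plug->B->R->H->L->H->refl->D->L'->E->R'->E->plug->F
Char 9 ('D'): step: R->1, L=2; D->plug->D->R->D->L->E->refl->B->L'->G->R'->A->plug->A
Char 10 ('D'): step: R->2, L=2; D->plug->D->R->E->L->D->refl->H->L'->H->R'->B->plug->B
Char 11 ('D'): step: R->3, L=2; D->plug->D->R->F->L->A->refl->G->L'->C->R'->F->plug->E
Char 12 ('B'): step: R->4, L=2; B->plug->B->R->C->L->G->refl->A->L'->F->R'->H->plug->G
Final: ciphertext=HHEGDHCFABEG, RIGHT=4, LEFT=2

Answer: HHEGDHCFABEG 4 2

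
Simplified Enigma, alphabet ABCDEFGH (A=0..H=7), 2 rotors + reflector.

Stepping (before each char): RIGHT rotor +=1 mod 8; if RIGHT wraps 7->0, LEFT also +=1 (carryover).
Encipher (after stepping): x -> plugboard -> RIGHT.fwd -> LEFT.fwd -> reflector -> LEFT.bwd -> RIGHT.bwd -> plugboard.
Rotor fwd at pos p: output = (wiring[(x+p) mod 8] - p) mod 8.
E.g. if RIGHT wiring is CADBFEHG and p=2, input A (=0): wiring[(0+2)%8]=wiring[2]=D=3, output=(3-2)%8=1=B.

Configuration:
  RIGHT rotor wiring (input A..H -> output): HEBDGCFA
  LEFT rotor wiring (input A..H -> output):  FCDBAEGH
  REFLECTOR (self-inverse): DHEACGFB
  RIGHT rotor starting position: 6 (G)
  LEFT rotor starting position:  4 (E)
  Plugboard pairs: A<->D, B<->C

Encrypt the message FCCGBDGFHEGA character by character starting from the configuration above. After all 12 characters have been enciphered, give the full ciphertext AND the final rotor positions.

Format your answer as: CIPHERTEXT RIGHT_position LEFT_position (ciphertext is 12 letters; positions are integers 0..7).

Answer: BGEBCCAHAAFG 2 6

Derivation:
Char 1 ('F'): step: R->7, L=4; F->plug->F->R->H->L->F->refl->G->L'->F->R'->C->plug->B
Char 2 ('C'): step: R->0, L->5 (L advanced); C->plug->B->R->E->L->F->refl->G->L'->F->R'->G->plug->G
Char 3 ('C'): step: R->1, L=5; C->plug->B->R->A->L->H->refl->B->L'->B->R'->E->plug->E
Char 4 ('G'): step: R->2, L=5; G->plug->G->R->F->L->G->refl->F->L'->E->R'->C->plug->B
Char 5 ('B'): step: R->3, L=5; B->plug->C->R->H->L->D->refl->A->L'->D->R'->B->plug->C
Char 6 ('D'): step: R->4, L=5; D->plug->A->R->C->L->C->refl->E->L'->G->R'->B->plug->C
Char 7 ('G'): step: R->5, L=5; G->plug->G->R->G->L->E->refl->C->L'->C->R'->D->plug->A
Char 8 ('F'): step: R->6, L=5; F->plug->F->R->F->L->G->refl->F->L'->E->R'->H->plug->H
Char 9 ('H'): step: R->7, L=5; H->plug->H->R->G->L->E->refl->C->L'->C->R'->D->plug->A
Char 10 ('E'): step: R->0, L->6 (L advanced); E->plug->E->R->G->L->C->refl->E->L'->D->R'->D->plug->A
Char 11 ('G'): step: R->1, L=6; G->plug->G->R->H->L->G->refl->F->L'->E->R'->F->plug->F
Char 12 ('A'): step: R->2, L=6; A->plug->D->R->A->L->A->refl->D->L'->F->R'->G->plug->G
Final: ciphertext=BGEBCCAHAAFG, RIGHT=2, LEFT=6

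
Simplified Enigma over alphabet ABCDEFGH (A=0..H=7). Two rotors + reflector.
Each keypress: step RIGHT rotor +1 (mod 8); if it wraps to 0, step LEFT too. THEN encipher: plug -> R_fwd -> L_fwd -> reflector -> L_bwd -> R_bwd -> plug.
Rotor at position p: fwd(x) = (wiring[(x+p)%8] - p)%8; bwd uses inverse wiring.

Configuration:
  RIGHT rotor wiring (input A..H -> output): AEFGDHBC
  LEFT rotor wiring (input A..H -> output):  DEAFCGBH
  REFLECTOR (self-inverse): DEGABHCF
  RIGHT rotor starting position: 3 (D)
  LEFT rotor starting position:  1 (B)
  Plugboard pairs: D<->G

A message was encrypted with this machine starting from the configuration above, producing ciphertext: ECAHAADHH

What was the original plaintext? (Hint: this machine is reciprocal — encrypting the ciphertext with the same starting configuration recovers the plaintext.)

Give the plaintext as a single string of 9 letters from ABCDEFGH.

Answer: DFCAFEADD

Derivation:
Char 1 ('E'): step: R->4, L=1; E->plug->E->R->E->L->F->refl->H->L'->B->R'->G->plug->D
Char 2 ('C'): step: R->5, L=1; C->plug->C->R->F->L->A->refl->D->L'->A->R'->F->plug->F
Char 3 ('A'): step: R->6, L=1; A->plug->A->R->D->L->B->refl->E->L'->C->R'->C->plug->C
Char 4 ('H'): step: R->7, L=1; H->plug->H->R->C->L->E->refl->B->L'->D->R'->A->plug->A
Char 5 ('A'): step: R->0, L->2 (L advanced); A->plug->A->R->A->L->G->refl->C->L'->H->R'->F->plug->F
Char 6 ('A'): step: R->1, L=2; A->plug->A->R->D->L->E->refl->B->L'->G->R'->E->plug->E
Char 7 ('D'): step: R->2, L=2; D->plug->G->R->G->L->B->refl->E->L'->D->R'->A->plug->A
Char 8 ('H'): step: R->3, L=2; H->plug->H->R->C->L->A->refl->D->L'->B->R'->G->plug->D
Char 9 ('H'): step: R->4, L=2; H->plug->H->R->C->L->A->refl->D->L'->B->R'->G->plug->D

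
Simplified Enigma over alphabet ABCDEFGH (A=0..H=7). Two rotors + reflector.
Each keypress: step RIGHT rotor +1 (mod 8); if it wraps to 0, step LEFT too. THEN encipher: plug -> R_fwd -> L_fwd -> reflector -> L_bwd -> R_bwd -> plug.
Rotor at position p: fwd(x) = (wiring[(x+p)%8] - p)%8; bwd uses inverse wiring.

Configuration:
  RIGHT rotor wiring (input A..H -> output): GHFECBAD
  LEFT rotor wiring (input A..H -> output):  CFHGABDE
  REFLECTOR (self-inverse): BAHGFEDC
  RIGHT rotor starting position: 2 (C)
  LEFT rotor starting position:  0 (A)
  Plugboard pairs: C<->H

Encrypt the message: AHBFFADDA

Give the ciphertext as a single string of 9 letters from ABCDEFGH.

Char 1 ('A'): step: R->3, L=0; A->plug->A->R->B->L->F->refl->E->L'->H->R'->B->plug->B
Char 2 ('H'): step: R->4, L=0; H->plug->C->R->E->L->A->refl->B->L'->F->R'->B->plug->B
Char 3 ('B'): step: R->5, L=0; B->plug->B->R->D->L->G->refl->D->L'->G->R'->C->plug->H
Char 4 ('F'): step: R->6, L=0; F->plug->F->R->G->L->D->refl->G->L'->D->R'->H->plug->C
Char 5 ('F'): step: R->7, L=0; F->plug->F->R->D->L->G->refl->D->L'->G->R'->D->plug->D
Char 6 ('A'): step: R->0, L->1 (L advanced); A->plug->A->R->G->L->D->refl->G->L'->B->R'->F->plug->F
Char 7 ('D'): step: R->1, L=1; D->plug->D->R->B->L->G->refl->D->L'->G->R'->A->plug->A
Char 8 ('D'): step: R->2, L=1; D->plug->D->R->H->L->B->refl->A->L'->E->R'->G->plug->G
Char 9 ('A'): step: R->3, L=1; A->plug->A->R->B->L->G->refl->D->L'->G->R'->C->plug->H

Answer: BBHCDFAGH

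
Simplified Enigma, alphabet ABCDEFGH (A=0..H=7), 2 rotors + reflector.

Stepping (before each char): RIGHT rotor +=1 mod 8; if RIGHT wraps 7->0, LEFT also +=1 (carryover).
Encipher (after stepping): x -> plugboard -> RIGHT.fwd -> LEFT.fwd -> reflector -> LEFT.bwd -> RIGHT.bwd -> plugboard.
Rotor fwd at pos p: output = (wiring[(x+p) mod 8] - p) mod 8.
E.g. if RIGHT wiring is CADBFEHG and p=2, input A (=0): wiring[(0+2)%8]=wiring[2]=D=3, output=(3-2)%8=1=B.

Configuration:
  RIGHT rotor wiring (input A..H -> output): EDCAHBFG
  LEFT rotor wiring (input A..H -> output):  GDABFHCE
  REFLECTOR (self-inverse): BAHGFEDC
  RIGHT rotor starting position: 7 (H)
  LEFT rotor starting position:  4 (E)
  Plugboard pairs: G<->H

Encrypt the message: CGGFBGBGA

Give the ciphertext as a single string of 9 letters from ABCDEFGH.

Char 1 ('C'): step: R->0, L->5 (L advanced); C->plug->C->R->C->L->H->refl->C->L'->A->R'->D->plug->D
Char 2 ('G'): step: R->1, L=5; G->plug->H->R->D->L->B->refl->A->L'->H->R'->C->plug->C
Char 3 ('G'): step: R->2, L=5; G->plug->H->R->B->L->F->refl->E->L'->G->R'->B->plug->B
Char 4 ('F'): step: R->3, L=5; F->plug->F->R->B->L->F->refl->E->L'->G->R'->C->plug->C
Char 5 ('B'): step: R->4, L=5; B->plug->B->R->F->L->D->refl->G->L'->E->R'->H->plug->G
Char 6 ('G'): step: R->5, L=5; G->plug->H->R->C->L->H->refl->C->L'->A->R'->B->plug->B
Char 7 ('B'): step: R->6, L=5; B->plug->B->R->A->L->C->refl->H->L'->C->R'->F->plug->F
Char 8 ('G'): step: R->7, L=5; G->plug->H->R->G->L->E->refl->F->L'->B->R'->E->plug->E
Char 9 ('A'): step: R->0, L->6 (L advanced); A->plug->A->R->E->L->C->refl->H->L'->G->R'->H->plug->G

Answer: DCBCGBFEG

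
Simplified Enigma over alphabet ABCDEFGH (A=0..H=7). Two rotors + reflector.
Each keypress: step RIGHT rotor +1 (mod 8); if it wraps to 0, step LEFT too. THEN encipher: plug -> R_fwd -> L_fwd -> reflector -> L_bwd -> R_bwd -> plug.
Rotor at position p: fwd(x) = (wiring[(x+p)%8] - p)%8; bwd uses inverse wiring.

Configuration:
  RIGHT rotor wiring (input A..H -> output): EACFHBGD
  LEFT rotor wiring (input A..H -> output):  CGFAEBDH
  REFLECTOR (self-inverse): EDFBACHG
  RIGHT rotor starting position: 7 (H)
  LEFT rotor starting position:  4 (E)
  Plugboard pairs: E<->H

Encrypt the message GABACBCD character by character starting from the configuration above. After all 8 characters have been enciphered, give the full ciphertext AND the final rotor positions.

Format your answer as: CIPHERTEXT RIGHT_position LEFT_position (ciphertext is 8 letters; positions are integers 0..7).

Char 1 ('G'): step: R->0, L->5 (L advanced); G->plug->G->R->G->L->D->refl->B->L'->E->R'->A->plug->A
Char 2 ('A'): step: R->1, L=5; A->plug->A->R->H->L->H->refl->G->L'->B->R'->B->plug->B
Char 3 ('B'): step: R->2, L=5; B->plug->B->R->D->L->F->refl->C->L'->C->R'->G->plug->G
Char 4 ('A'): step: R->3, L=5; A->plug->A->R->C->L->C->refl->F->L'->D->R'->D->plug->D
Char 5 ('C'): step: R->4, L=5; C->plug->C->R->C->L->C->refl->F->L'->D->R'->A->plug->A
Char 6 ('B'): step: R->5, L=5; B->plug->B->R->B->L->G->refl->H->L'->H->R'->D->plug->D
Char 7 ('C'): step: R->6, L=5; C->plug->C->R->G->L->D->refl->B->L'->E->R'->E->plug->H
Char 8 ('D'): step: R->7, L=5; D->plug->D->R->D->L->F->refl->C->L'->C->R'->G->plug->G
Final: ciphertext=ABGDADHG, RIGHT=7, LEFT=5

Answer: ABGDADHG 7 5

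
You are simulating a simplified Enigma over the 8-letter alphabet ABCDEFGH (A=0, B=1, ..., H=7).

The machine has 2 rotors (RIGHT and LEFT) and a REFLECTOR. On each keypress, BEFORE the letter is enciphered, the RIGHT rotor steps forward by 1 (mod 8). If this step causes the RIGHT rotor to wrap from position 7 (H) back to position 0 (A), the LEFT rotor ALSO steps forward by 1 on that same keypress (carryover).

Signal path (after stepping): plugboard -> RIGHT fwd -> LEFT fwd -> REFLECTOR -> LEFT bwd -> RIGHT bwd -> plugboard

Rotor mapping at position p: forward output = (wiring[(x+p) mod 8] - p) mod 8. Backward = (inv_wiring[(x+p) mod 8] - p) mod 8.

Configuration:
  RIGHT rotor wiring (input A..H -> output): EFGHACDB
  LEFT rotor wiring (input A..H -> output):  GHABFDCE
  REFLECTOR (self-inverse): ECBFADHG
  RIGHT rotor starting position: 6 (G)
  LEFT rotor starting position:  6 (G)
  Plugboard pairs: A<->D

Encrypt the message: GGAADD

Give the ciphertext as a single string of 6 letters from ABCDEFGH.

Answer: HDGFHH

Derivation:
Char 1 ('G'): step: R->7, L=6; G->plug->G->R->D->L->B->refl->C->L'->E->R'->H->plug->H
Char 2 ('G'): step: R->0, L->7 (L advanced); G->plug->G->R->D->L->B->refl->C->L'->E->R'->A->plug->D
Char 3 ('A'): step: R->1, L=7; A->plug->D->R->H->L->D->refl->F->L'->A->R'->G->plug->G
Char 4 ('A'): step: R->2, L=7; A->plug->D->R->A->L->F->refl->D->L'->H->R'->F->plug->F
Char 5 ('D'): step: R->3, L=7; D->plug->A->R->E->L->C->refl->B->L'->D->R'->H->plug->H
Char 6 ('D'): step: R->4, L=7; D->plug->A->R->E->L->C->refl->B->L'->D->R'->H->plug->H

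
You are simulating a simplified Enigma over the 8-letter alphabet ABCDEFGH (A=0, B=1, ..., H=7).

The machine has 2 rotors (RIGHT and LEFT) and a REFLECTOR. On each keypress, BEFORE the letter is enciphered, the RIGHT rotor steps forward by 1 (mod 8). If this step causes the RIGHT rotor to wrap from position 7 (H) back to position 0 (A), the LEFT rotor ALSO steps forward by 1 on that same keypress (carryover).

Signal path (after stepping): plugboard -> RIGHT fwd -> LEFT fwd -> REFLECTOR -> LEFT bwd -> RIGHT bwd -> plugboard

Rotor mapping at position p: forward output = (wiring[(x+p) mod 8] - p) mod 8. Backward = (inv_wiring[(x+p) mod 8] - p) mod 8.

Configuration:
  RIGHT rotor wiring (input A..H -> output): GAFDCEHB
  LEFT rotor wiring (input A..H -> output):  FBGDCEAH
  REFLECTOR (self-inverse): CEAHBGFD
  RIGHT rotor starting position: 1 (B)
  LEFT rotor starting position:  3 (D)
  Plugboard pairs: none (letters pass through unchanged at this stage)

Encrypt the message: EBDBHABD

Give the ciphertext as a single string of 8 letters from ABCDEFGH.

Char 1 ('E'): step: R->2, L=3; E->plug->E->R->F->L->C->refl->A->L'->A->R'->C->plug->C
Char 2 ('B'): step: R->3, L=3; B->plug->B->R->H->L->D->refl->H->L'->B->R'->C->plug->C
Char 3 ('D'): step: R->4, L=3; D->plug->D->R->F->L->C->refl->A->L'->A->R'->B->plug->B
Char 4 ('B'): step: R->5, L=3; B->plug->B->R->C->L->B->refl->E->L'->E->R'->C->plug->C
Char 5 ('H'): step: R->6, L=3; H->plug->H->R->G->L->G->refl->F->L'->D->R'->B->plug->B
Char 6 ('A'): step: R->7, L=3; A->plug->A->R->C->L->B->refl->E->L'->E->R'->E->plug->E
Char 7 ('B'): step: R->0, L->4 (L advanced); B->plug->B->R->A->L->G->refl->F->L'->F->R'->C->plug->C
Char 8 ('D'): step: R->1, L=4; D->plug->D->R->B->L->A->refl->C->L'->G->R'->F->plug->F

Answer: CCBCBECF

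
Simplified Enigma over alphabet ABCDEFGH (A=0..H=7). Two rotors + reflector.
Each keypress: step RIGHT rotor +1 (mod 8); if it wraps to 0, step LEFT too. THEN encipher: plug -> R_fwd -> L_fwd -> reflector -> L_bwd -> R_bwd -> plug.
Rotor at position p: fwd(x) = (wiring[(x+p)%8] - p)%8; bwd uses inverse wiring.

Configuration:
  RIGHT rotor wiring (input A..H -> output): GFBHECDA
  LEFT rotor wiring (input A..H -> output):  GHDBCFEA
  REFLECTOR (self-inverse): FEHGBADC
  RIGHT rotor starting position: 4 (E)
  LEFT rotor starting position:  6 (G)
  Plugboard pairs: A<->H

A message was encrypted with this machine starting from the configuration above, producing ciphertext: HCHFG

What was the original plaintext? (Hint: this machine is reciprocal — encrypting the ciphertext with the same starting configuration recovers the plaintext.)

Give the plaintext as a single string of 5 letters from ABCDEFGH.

Char 1 ('H'): step: R->5, L=6; H->plug->A->R->F->L->D->refl->G->L'->A->R'->E->plug->E
Char 2 ('C'): step: R->6, L=6; C->plug->C->R->A->L->G->refl->D->L'->F->R'->A->plug->H
Char 3 ('H'): step: R->7, L=6; H->plug->A->R->B->L->C->refl->H->L'->H->R'->B->plug->B
Char 4 ('F'): step: R->0, L->7 (L advanced); F->plug->F->R->C->L->A->refl->F->L'->H->R'->D->plug->D
Char 5 ('G'): step: R->1, L=7; G->plug->G->R->H->L->F->refl->A->L'->C->R'->F->plug->F

Answer: EHBDF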